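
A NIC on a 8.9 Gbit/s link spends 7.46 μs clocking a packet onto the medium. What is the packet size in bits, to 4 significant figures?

L = R × t_tx = 8900000000 b/s × 7.46e-06 s = 66394 bits.

66390 bits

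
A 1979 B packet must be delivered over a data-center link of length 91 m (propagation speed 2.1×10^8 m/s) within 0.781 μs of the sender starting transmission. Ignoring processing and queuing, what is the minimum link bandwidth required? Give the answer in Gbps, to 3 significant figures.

L = 15832 bits.
Propagation delay = 91 / 210000000 = 0.433333 μs.
Transmission budget = 0.781 − 0.433333 = 0.347667 μs.
R ≥ L / t_tx = 15832 bits / 3.47667e-07 s = 45.5 Gbps.

45.5 Gbps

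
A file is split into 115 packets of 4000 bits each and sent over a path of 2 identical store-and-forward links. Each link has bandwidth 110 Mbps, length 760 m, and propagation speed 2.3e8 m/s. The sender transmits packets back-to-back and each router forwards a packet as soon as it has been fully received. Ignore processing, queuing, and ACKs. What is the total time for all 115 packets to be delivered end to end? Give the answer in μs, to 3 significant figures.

4220 μs

Per-hop transmission t_tx = L/R = 4000/110000000 = 36.3636 μs.
Per-hop propagation t_prop = 760/2.3e+08 = 3.30435 μs.
Pipeline fill: first packet needs 2·t_tx to clear all hops; remaining 114 packets each add one t_tx.
Total = (2+115-1)·t_tx + 2·t_prop = 116·36.3636 + 2·3.30435 = 4220 μs.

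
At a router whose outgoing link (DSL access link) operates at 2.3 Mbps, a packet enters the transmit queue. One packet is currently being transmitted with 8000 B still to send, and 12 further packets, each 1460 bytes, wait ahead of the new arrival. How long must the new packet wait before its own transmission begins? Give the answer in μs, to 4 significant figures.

88770 μs

Each queued packet: L/R = 11680/2300000 = 5078.26 μs.
12 queued → 60939.1 μs.
Plus remaining 64000 bits of current packet: 27826.1 μs.
Queuing delay = 88770 μs.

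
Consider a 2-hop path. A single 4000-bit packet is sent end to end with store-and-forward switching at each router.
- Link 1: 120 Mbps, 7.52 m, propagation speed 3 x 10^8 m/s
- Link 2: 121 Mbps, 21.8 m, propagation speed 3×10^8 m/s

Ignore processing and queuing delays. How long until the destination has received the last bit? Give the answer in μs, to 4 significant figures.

66.49 μs

Transmission delays (L/R per hop): 33.3333, 33.0579 μs; sum = 66.3912 μs.
Propagation delays (d/s per hop): 0.0250667, 0.0726667 μs; sum = 0.0977333 μs.
End-to-end = 66.49 μs.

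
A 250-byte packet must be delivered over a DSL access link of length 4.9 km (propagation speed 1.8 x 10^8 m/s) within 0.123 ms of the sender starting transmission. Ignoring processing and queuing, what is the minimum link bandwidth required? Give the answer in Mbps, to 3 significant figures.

L = 2000 bits.
Propagation delay = 4900 / 180000000 = 0.0272222 ms.
Transmission budget = 0.123 − 0.0272222 = 0.0957778 ms.
R ≥ L / t_tx = 2000 bits / 9.57778e-05 s = 20.9 Mbps.

20.9 Mbps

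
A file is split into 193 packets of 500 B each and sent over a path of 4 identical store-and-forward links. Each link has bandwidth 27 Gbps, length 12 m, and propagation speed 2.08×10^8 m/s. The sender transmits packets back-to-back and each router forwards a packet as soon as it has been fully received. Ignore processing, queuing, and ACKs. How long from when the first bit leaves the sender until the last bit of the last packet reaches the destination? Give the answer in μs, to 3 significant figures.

Per-hop transmission t_tx = L/R = 4000/27000000000 = 0.148148 μs.
Per-hop propagation t_prop = 12/208000000 = 0.0576923 μs.
Pipeline fill: first packet needs 4·t_tx to clear all hops; remaining 192 packets each add one t_tx.
Total = (4+193-1)·t_tx + 4·t_prop = 196·0.148148 + 4·0.0576923 = 29.3 μs.

29.3 μs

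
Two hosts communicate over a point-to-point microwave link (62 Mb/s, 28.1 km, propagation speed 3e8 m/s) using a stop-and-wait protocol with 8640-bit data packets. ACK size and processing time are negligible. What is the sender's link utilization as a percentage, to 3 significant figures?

42.7 %

t_tx = L/R = 8640/62000000 = 0.000139355 s.
t_prop = 28100/300000000 = 9.36667e-05 s; RTT = 0.000187333 s.
Cycle = t_tx + RTT = 0.000326688 s.
Utilization = t_tx / cycle = 0.000139355/0.000326688 = 42.7 %.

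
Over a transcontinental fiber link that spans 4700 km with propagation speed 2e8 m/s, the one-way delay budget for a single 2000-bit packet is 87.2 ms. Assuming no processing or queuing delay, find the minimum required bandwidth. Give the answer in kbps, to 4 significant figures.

Propagation delay = 4700000 / 200000000 = 23.5 ms.
Transmission budget = 87.2 − 23.5 = 63.7 ms.
R ≥ L / t_tx = 2000 bits / 0.0637 s = 31.40 kbps.

31.40 kbps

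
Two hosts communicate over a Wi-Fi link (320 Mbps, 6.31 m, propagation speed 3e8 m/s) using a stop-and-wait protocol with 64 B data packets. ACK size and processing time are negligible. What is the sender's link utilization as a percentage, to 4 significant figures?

97.44 %

t_tx = L/R = 512/320000000 = 1.6e-06 s.
t_prop = 6.31/300000000 = 2.10333e-08 s; RTT = 4.20667e-08 s.
Cycle = t_tx + RTT = 1.64207e-06 s.
Utilization = t_tx / cycle = 1.6e-06/1.64207e-06 = 97.44 %.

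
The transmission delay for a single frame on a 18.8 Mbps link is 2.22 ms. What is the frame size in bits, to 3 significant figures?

L = R × t_tx = 18800000 b/s × 0.00222 s = 41736 bits.

41700 bits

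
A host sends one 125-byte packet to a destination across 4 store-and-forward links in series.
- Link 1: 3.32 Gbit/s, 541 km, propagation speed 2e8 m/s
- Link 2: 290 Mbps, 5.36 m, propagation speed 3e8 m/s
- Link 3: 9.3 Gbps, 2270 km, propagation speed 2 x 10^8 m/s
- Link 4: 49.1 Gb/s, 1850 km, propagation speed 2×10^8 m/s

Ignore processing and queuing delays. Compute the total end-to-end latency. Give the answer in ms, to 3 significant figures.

L = 125 × 8 = 1000 bits.
Transmission delays (L/R per hop): 0.000301205, 0.00344828, 0.000107527, 2.03666e-05 ms; sum = 0.00387737 ms.
Propagation delays (d/s per hop): 2.705, 1.78667e-05, 11.35, 9.25 ms; sum = 23.305 ms.
End-to-end = 23.3 ms.

23.3 ms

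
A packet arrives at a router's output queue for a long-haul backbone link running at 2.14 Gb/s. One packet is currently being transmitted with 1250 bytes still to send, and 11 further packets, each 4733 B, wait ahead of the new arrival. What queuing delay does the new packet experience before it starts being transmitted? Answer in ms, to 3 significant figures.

0.199 ms

Each queued packet: L/R = 37864/2.14e+09 = 0.0176935 ms.
11 queued → 0.194628 ms.
Plus remaining 10000 bits of current packet: 0.0046729 ms.
Queuing delay = 0.199 ms.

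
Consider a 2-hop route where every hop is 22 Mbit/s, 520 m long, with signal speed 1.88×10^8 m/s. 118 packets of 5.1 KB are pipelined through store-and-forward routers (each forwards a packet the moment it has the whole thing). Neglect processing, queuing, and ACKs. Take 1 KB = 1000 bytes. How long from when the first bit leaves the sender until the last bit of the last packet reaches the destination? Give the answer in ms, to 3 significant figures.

Per-hop transmission t_tx = L/R = 40800/22000000 = 1.85455 ms.
Per-hop propagation t_prop = 520/188000000 = 0.00276596 ms.
Pipeline fill: first packet needs 2·t_tx to clear all hops; remaining 117 packets each add one t_tx.
Total = (2+118-1)·t_tx + 2·t_prop = 119·1.85455 + 2·0.00276596 = 221 ms.

221 ms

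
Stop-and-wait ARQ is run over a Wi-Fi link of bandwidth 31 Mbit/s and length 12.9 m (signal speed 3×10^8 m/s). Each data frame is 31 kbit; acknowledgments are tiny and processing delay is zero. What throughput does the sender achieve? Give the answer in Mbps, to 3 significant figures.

31.0 Mbps

t_tx = L/R = 31000/31000000 = 0.001 s.
t_prop = 12.9/300000000 = 4.3e-08 s; RTT = 8.6e-08 s.
Cycle = t_tx + RTT = 0.00100009 s.
Throughput = L / cycle = 31000 / 0.00100009 = 31.0 Mbps.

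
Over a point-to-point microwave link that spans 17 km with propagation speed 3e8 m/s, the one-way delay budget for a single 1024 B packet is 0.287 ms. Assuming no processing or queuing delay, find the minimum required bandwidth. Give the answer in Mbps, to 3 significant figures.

L = 8192 bits.
Propagation delay = 17000 / 300000000 = 0.0566667 ms.
Transmission budget = 0.287 − 0.0566667 = 0.230333 ms.
R ≥ L / t_tx = 8192 bits / 0.000230333 s = 35.6 Mbps.

35.6 Mbps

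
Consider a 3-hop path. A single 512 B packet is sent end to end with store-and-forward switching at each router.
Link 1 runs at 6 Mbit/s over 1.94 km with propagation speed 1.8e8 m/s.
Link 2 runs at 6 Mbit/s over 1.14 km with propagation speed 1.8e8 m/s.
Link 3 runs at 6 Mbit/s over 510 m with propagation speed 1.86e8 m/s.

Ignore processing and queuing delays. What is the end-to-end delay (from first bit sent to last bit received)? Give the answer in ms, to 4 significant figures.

2.068 ms

L = 512 × 8 = 4096 bits.
Transmission delay per hop = L/R = 4096/6000000 = 0.682667 ms; 3 hops → 2.048 ms.
Propagation delays (d/s per hop): 0.0107778, 0.00633333, 0.00274194 ms; sum = 0.019853 ms.
End-to-end = 2.068 ms.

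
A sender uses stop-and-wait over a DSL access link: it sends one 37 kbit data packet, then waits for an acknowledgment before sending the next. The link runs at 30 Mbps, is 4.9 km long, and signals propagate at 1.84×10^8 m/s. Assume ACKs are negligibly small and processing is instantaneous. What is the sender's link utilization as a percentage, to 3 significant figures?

95.9 %

t_tx = L/R = 37000/30000000 = 0.00123333 s.
t_prop = 4900/184000000 = 2.66304e-05 s; RTT = 5.32609e-05 s.
Cycle = t_tx + RTT = 0.00128659 s.
Utilization = t_tx / cycle = 0.00123333/0.00128659 = 95.9 %.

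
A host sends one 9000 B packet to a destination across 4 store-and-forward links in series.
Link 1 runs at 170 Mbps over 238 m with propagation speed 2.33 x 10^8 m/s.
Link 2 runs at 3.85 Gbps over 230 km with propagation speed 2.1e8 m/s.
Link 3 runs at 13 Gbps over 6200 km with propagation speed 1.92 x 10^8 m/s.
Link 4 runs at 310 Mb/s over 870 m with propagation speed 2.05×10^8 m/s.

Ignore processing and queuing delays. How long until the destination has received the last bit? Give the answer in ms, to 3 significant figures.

34.1 ms

L = 9000 × 8 = 72000 bits.
Transmission delays (L/R per hop): 0.423529, 0.0187013, 0.00553846, 0.232258 ms; sum = 0.680027 ms.
Propagation delays (d/s per hop): 0.00102146, 1.09524, 32.2917, 0.0042439 ms; sum = 33.3922 ms.
End-to-end = 34.1 ms.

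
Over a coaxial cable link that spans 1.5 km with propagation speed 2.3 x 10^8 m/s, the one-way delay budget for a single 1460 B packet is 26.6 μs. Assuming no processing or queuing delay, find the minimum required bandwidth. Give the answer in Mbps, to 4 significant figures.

581.7 Mbps

L = 11680 bits.
Propagation delay = 1500 / 2.3e+08 = 6.52174 μs.
Transmission budget = 26.6 − 6.52174 = 20.0783 μs.
R ≥ L / t_tx = 11680 bits / 2.00783e-05 s = 581.7 Mbps.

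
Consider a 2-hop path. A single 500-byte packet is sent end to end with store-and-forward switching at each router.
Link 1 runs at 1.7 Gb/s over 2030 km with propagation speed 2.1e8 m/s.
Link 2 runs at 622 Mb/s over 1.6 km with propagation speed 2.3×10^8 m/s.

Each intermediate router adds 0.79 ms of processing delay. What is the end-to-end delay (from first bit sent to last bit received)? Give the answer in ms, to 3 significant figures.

L = 500 × 8 = 4000 bits.
Transmission delays (L/R per hop): 0.00235294, 0.00643087 ms; sum = 0.00878381 ms.
Propagation delays (d/s per hop): 9.66667, 0.00695652 ms; sum = 9.67362 ms.
Processing at 1 router(s): 1 × 0.79 ms = 0.79 ms.
End-to-end = 10.5 ms.

10.5 ms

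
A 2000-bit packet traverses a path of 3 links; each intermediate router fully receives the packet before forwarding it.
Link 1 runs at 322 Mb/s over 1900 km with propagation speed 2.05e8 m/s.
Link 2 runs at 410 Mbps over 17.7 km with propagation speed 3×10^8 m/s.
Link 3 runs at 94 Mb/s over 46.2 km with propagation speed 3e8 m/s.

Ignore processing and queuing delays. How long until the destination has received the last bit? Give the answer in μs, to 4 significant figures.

9514 μs

Transmission delays (L/R per hop): 6.21118, 4.87805, 21.2766 μs; sum = 32.3658 μs.
Propagation delays (d/s per hop): 9268.29, 59, 154 μs; sum = 9481.29 μs.
End-to-end = 9514 μs.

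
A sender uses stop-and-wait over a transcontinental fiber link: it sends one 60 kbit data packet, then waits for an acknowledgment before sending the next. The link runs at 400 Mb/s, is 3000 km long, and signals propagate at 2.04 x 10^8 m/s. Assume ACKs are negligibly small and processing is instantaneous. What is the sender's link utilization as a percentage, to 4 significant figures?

0.5074 %

t_tx = L/R = 60000/400000000 = 0.00015 s.
t_prop = 3000000/204000000 = 0.0147059 s; RTT = 0.0294118 s.
Cycle = t_tx + RTT = 0.0295618 s.
Utilization = t_tx / cycle = 0.00015/0.0295618 = 0.5074 %.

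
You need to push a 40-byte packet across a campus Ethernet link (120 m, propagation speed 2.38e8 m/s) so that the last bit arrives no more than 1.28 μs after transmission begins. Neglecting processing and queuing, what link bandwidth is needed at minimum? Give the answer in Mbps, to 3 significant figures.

L = 320 bits.
Propagation delay = 120 / 238000000 = 0.504202 μs.
Transmission budget = 1.28 − 0.504202 = 0.775798 μs.
R ≥ L / t_tx = 320 bits / 7.75798e-07 s = 412 Mbps.

412 Mbps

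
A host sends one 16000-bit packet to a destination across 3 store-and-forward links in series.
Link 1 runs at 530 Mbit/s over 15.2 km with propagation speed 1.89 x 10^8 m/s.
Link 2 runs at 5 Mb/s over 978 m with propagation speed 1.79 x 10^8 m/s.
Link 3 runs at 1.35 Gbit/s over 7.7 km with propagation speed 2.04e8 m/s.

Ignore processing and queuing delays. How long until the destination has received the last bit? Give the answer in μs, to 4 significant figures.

3366 μs

Transmission delays (L/R per hop): 30.1887, 3200, 11.8519 μs; sum = 3242.04 μs.
Propagation delays (d/s per hop): 80.4233, 5.46369, 37.7451 μs; sum = 123.632 μs.
End-to-end = 3366 μs.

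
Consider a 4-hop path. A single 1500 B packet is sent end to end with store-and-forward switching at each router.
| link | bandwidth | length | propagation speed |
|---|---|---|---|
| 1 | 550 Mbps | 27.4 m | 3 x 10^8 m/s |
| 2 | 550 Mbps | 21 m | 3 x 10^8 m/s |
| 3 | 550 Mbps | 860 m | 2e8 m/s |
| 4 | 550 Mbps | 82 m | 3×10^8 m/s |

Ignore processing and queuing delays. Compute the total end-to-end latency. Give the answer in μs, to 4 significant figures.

92.01 μs

L = 1500 × 8 = 12000 bits.
Transmission delay per hop = L/R = 12000/550000000 = 21.8182 μs; 4 hops → 87.2727 μs.
Propagation delays (d/s per hop): 0.0913333, 0.07, 4.3, 0.273333 μs; sum = 4.73467 μs.
End-to-end = 92.01 μs.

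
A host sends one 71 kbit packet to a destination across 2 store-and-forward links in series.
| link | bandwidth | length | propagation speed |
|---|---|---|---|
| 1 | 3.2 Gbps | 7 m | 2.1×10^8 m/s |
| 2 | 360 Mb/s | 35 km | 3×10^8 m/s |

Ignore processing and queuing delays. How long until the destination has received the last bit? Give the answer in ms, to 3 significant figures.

L = 71000 bits.
Transmission delays (L/R per hop): 0.0221875, 0.197222 ms; sum = 0.21941 ms.
Propagation delays (d/s per hop): 3.33333e-05, 0.116667 ms; sum = 0.1167 ms.
End-to-end = 0.336 ms.

0.336 ms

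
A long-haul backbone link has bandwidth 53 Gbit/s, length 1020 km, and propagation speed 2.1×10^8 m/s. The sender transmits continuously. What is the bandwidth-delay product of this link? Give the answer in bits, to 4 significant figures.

Propagation delay = 1020000 / 210000000 = 0.00485714 s.
BDP = R × t_prop = 53000000000 × 0.00485714 = 257429000 bits.

257400000 bits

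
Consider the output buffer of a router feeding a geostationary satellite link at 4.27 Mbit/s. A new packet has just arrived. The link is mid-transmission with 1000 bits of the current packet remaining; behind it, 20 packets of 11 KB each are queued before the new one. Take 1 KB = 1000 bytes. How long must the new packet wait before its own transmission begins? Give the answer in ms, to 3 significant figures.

Each queued packet: L/R = 88000/4270000 = 20.6089 ms.
20 queued → 412.178 ms.
Plus remaining 1000 bits of current packet: 0.234192 ms.
Queuing delay = 412 ms.

412 ms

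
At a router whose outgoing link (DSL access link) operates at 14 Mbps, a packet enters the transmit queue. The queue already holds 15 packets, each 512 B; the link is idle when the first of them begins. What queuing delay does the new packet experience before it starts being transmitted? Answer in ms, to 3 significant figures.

4.39 ms

Each queued packet: L/R = 4096/14000000 = 0.292571 ms.
15 queued → 4.38857 ms.
Queuing delay = 4.39 ms.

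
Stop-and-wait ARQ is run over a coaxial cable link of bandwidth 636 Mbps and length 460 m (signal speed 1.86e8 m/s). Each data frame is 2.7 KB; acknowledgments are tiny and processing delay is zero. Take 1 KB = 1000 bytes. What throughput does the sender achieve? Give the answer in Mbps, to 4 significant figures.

555.1 Mbps

t_tx = L/R = 21600/636000000 = 3.39623e-05 s.
t_prop = 460/186000000 = 2.47312e-06 s; RTT = 4.94624e-06 s.
Cycle = t_tx + RTT = 3.89085e-05 s.
Throughput = L / cycle = 21600 / 3.89085e-05 = 555.1 Mbps.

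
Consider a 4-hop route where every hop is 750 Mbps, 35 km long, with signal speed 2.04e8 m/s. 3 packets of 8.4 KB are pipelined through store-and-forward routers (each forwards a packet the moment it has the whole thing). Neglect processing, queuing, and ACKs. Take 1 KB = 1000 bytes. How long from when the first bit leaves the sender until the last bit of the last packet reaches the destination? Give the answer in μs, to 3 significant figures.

1220 μs

Per-hop transmission t_tx = L/R = 67200/750000000 = 89.6 μs.
Per-hop propagation t_prop = 35000/204000000 = 171.569 μs.
Pipeline fill: first packet needs 4·t_tx to clear all hops; remaining 2 packets each add one t_tx.
Total = (4+3-1)·t_tx + 4·t_prop = 6·89.6 + 4·171.569 = 1220 μs.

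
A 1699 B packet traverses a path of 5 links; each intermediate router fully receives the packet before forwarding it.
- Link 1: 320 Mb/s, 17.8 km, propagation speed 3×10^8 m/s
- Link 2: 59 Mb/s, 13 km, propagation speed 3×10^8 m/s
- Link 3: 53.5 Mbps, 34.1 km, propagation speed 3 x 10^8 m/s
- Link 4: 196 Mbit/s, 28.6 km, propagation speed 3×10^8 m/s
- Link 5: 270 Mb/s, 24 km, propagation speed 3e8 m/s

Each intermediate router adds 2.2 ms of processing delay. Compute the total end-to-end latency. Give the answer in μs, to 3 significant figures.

L = 1699 × 8 = 13592 bits.
Transmission delays (L/R per hop): 42.475, 230.373, 254.056, 69.3469, 50.3407 μs; sum = 646.592 μs.
Propagation delays (d/s per hop): 59.3333, 43.3333, 113.667, 95.3333, 80 μs; sum = 391.667 μs.
Processing at 4 router(s): 4 × 2.2 ms = 8800 μs.
End-to-end = 9840 μs.

9840 μs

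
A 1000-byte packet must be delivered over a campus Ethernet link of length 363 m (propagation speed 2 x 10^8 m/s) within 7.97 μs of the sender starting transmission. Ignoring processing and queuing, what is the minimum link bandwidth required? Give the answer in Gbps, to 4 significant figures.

1.300 Gbps

L = 8000 bits.
Propagation delay = 363 / 200000000 = 1.815 μs.
Transmission budget = 7.97 − 1.815 = 6.155 μs.
R ≥ L / t_tx = 8000 bits / 6.155e-06 s = 1.300 Gbps.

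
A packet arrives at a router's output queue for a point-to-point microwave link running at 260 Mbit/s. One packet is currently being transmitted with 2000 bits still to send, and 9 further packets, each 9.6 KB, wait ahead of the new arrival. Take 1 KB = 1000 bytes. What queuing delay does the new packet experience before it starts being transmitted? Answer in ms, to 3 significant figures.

2.67 ms

Each queued packet: L/R = 76800/260000000 = 0.295385 ms.
9 queued → 2.65846 ms.
Plus remaining 2000 bits of current packet: 0.00769231 ms.
Queuing delay = 2.67 ms.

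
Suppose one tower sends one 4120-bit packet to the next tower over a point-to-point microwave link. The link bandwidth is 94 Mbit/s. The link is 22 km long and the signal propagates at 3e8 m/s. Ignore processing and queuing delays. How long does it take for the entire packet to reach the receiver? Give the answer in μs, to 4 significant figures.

117.2 μs

Transmission delay = L/R = 4120 / 94000000 = 43.8298 μs.
Propagation delay = d/s = 22000 m / 300000000 m/s = 73.3333 μs.
Total = 117.2 μs.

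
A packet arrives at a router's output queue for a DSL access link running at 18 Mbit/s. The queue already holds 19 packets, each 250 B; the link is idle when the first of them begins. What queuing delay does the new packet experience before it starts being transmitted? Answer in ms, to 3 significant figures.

Each queued packet: L/R = 2000/18000000 = 0.111111 ms.
19 queued → 2.11111 ms.
Queuing delay = 2.11 ms.

2.11 ms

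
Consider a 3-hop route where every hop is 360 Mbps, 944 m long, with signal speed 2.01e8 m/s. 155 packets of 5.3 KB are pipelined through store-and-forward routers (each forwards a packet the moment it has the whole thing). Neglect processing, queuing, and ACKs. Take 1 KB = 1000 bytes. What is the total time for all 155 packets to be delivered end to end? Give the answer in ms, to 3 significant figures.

18.5 ms

Per-hop transmission t_tx = L/R = 42400/360000000 = 0.117778 ms.
Per-hop propagation t_prop = 944/2.01e+08 = 0.00469652 ms.
Pipeline fill: first packet needs 3·t_tx to clear all hops; remaining 154 packets each add one t_tx.
Total = (3+155-1)·t_tx + 3·t_prop = 157·0.117778 + 3·0.00469652 = 18.5 ms.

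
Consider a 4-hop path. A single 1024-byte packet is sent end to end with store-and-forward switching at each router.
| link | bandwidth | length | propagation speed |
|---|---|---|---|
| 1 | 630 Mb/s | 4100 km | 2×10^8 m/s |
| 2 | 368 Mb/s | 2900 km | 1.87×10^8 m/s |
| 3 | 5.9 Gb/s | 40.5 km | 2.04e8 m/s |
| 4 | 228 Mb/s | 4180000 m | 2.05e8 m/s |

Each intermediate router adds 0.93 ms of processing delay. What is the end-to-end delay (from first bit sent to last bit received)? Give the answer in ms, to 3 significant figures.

L = 1024 × 8 = 8192 bits.
Transmission delays (L/R per hop): 0.0130032, 0.0222609, 0.00138847, 0.0359298 ms; sum = 0.0725823 ms.
Propagation delays (d/s per hop): 20.5, 15.508, 0.198529, 20.3902 ms; sum = 56.5968 ms.
Processing at 3 router(s): 3 × 0.93 ms = 2.79 ms.
End-to-end = 59.5 ms.

59.5 ms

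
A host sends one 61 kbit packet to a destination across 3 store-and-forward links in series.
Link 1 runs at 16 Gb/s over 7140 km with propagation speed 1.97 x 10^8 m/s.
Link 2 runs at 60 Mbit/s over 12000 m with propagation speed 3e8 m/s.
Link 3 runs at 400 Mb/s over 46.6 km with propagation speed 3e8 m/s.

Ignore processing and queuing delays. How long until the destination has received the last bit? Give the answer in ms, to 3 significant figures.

L = 61000 bits.
Transmission delays (L/R per hop): 0.0038125, 1.01667, 0.1525 ms; sum = 1.17298 ms.
Propagation delays (d/s per hop): 36.2437, 0.04, 0.155333 ms; sum = 36.439 ms.
End-to-end = 37.6 ms.

37.6 ms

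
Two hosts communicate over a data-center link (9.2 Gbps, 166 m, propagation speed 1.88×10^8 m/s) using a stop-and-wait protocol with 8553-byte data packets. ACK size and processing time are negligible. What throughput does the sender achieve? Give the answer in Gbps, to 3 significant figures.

t_tx = L/R = 68424/9200000000 = 7.43739e-06 s.
t_prop = 166/188000000 = 8.82979e-07 s; RTT = 1.76596e-06 s.
Cycle = t_tx + RTT = 9.20335e-06 s.
Throughput = L / cycle = 68424 / 9.20335e-06 = 7.43 Gbps.

7.43 Gbps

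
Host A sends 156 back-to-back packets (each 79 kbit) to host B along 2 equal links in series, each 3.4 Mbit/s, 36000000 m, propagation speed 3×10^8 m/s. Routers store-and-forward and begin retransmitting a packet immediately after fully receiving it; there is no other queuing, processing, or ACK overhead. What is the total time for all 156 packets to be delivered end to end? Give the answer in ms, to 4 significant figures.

3888 ms

Per-hop transmission t_tx = L/R = 79000/3400000 = 23.2353 ms.
Per-hop propagation t_prop = 36000000/300000000 = 120 ms.
Pipeline fill: first packet needs 2·t_tx to clear all hops; remaining 155 packets each add one t_tx.
Total = (2+156-1)·t_tx + 2·t_prop = 157·23.2353 + 2·120 = 3888 ms.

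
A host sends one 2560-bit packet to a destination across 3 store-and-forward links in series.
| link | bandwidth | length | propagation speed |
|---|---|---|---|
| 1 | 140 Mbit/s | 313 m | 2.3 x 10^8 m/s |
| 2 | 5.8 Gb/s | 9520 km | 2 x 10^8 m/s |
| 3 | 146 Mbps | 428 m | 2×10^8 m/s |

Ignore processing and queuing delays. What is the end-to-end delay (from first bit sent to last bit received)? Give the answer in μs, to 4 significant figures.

47640 μs

Transmission delays (L/R per hop): 18.2857, 0.441379, 17.5342 μs; sum = 36.2613 μs.
Propagation delays (d/s per hop): 1.36087, 47600, 2.14 μs; sum = 47603.5 μs.
End-to-end = 47640 μs.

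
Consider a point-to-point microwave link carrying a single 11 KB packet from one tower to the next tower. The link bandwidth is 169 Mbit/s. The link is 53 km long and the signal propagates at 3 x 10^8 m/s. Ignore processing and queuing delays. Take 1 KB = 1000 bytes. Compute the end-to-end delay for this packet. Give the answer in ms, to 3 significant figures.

L = 88000 bits.
Transmission delay = L/R = 88000 / 169000000 = 0.52071 ms.
Propagation delay = d/s = 53000 m / 300000000 m/s = 0.176667 ms.
Total = 0.697 ms.

0.697 ms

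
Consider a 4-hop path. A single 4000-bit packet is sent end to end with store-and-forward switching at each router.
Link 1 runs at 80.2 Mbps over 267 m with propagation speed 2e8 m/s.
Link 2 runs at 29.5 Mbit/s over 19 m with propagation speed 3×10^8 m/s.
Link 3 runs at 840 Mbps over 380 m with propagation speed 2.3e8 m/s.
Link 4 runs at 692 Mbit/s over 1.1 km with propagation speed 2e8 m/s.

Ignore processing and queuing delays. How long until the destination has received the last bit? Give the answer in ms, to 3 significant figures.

0.205 ms

Transmission delays (L/R per hop): 0.0498753, 0.135593, 0.0047619, 0.00578035 ms; sum = 0.196011 ms.
Propagation delays (d/s per hop): 0.001335, 6.33333e-05, 0.00165217, 0.0055 ms; sum = 0.00855051 ms.
End-to-end = 0.205 ms.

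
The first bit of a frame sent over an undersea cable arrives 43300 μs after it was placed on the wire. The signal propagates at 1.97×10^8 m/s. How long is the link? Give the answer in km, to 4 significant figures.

8530 km

d = s × t_prop = 197000000 × 0.0433 = 8530 km.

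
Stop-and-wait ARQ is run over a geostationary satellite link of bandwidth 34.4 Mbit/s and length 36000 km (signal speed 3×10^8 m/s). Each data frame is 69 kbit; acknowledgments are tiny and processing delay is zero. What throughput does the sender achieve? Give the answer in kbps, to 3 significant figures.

285 kbps

t_tx = L/R = 69000/34400000 = 0.00200581 s.
t_prop = 36000000/300000000 = 0.12 s; RTT = 0.24 s.
Cycle = t_tx + RTT = 0.242006 s.
Throughput = L / cycle = 69000 / 0.242006 = 285 kbps.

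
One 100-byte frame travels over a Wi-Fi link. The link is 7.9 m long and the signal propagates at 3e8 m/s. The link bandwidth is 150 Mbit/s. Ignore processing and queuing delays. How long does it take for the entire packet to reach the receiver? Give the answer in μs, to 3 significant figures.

5.36 μs

L = 100 × 8 = 800 bits.
Transmission delay = L/R = 800 / 150000000 = 5.33333 μs.
Propagation delay = d/s = 7.9 m / 300000000 m/s = 0.0263333 μs.
Total = 5.36 μs.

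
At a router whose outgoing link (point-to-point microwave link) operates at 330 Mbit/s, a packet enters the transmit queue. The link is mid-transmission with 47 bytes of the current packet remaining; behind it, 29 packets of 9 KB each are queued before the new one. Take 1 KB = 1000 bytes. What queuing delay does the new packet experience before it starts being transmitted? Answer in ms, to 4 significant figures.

6.328 ms

Each queued packet: L/R = 72000/330000000 = 0.218182 ms.
29 queued → 6.32727 ms.
Plus remaining 376 bits of current packet: 0.00113939 ms.
Queuing delay = 6.328 ms.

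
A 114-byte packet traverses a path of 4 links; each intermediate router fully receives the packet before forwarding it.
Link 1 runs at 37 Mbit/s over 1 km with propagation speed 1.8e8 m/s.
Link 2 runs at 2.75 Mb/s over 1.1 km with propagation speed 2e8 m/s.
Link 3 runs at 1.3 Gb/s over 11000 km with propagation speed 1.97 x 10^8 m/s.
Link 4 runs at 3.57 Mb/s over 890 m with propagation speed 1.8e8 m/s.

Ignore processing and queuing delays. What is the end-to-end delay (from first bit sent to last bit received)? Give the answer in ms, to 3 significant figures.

L = 114 × 8 = 912 bits.
Transmission delays (L/R per hop): 0.0246486, 0.331636, 0.000701538, 0.255462 ms; sum = 0.612449 ms.
Propagation delays (d/s per hop): 0.00555556, 0.0055, 55.8376, 0.00494444 ms; sum = 55.8536 ms.
End-to-end = 56.5 ms.

56.5 ms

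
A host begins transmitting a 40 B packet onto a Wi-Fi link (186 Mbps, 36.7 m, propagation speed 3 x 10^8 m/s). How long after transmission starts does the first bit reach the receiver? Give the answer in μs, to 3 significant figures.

0.122 μs

First bit experiences only propagation delay: d/s = 36.7/300000000 = 0.122 μs.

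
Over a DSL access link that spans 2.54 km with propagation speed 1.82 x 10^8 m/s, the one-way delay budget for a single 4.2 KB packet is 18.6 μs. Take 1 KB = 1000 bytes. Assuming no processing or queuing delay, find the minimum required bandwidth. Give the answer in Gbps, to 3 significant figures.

7.24 Gbps

L = 33600 bits.
Propagation delay = 2540 / 182000000 = 13.956 μs.
Transmission budget = 18.6 − 13.956 = 4.64396 μs.
R ≥ L / t_tx = 33600 bits / 4.64396e-06 s = 7.24 Gbps.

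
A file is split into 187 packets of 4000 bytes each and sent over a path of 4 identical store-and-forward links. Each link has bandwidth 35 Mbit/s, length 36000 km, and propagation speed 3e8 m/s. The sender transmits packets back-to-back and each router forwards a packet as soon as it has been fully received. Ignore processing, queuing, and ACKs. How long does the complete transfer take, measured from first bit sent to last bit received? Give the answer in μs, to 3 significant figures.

654000 μs

Per-hop transmission t_tx = L/R = 32000/35000000 = 914.286 μs.
Per-hop propagation t_prop = 36000000/300000000 = 120000 μs.
Pipeline fill: first packet needs 4·t_tx to clear all hops; remaining 186 packets each add one t_tx.
Total = (4+187-1)·t_tx + 4·t_prop = 190·914.286 + 4·120000 = 654000 μs.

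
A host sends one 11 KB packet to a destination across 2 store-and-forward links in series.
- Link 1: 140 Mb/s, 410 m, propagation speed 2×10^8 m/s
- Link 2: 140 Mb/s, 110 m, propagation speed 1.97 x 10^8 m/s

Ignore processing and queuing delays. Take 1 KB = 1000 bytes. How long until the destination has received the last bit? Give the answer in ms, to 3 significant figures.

L = 88000 bits.
Transmission delay per hop = L/R = 88000/140000000 = 0.628571 ms; 2 hops → 1.25714 ms.
Propagation delays (d/s per hop): 0.00205, 0.000558376 ms; sum = 0.00260838 ms.
End-to-end = 1.26 ms.

1.26 ms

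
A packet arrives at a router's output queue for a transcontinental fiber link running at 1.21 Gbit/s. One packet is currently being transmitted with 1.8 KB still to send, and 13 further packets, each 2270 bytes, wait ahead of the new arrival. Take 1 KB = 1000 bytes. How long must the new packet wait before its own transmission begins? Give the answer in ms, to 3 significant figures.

Each queued packet: L/R = 18160/1210000000 = 0.0150083 ms.
13 queued → 0.195107 ms.
Plus remaining 14400 bits of current packet: 0.0119008 ms.
Queuing delay = 0.207 ms.

0.207 ms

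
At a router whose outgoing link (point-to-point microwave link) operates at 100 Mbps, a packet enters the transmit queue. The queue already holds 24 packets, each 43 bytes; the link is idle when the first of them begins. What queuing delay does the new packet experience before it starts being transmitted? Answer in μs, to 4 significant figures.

Each queued packet: L/R = 344/100000000 = 3.44 μs.
24 queued → 82.56 μs.
Queuing delay = 82.56 μs.

82.56 μs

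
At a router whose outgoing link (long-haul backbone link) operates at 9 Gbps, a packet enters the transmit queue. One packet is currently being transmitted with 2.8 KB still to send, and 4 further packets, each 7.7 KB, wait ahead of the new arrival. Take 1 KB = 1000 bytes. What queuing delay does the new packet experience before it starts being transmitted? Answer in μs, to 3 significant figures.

Each queued packet: L/R = 61600/9000000000 = 6.84444 μs.
4 queued → 27.3778 μs.
Plus remaining 22400 bits of current packet: 2.48889 μs.
Queuing delay = 29.9 μs.

29.9 μs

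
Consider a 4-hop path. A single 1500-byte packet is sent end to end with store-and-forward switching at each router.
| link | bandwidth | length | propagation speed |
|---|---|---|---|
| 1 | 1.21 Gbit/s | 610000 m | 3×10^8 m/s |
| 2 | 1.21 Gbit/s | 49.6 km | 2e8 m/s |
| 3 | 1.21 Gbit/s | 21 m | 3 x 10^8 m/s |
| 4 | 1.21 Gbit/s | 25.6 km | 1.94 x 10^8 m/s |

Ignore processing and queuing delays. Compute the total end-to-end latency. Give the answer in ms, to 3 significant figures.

2.45 ms

L = 1500 × 8 = 12000 bits.
Transmission delay per hop = L/R = 12000/1210000000 = 0.00991736 ms; 4 hops → 0.0396694 ms.
Propagation delays (d/s per hop): 2.03333, 0.248, 7e-05, 0.131959 ms; sum = 2.41336 ms.
End-to-end = 2.45 ms.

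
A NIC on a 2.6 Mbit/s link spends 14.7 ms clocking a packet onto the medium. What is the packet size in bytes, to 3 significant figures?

4780 bytes

L = R × t_tx = 2600000 b/s × 0.0147 s = 38220 bits.
In bytes: 38220 / 8 = 4780 bytes.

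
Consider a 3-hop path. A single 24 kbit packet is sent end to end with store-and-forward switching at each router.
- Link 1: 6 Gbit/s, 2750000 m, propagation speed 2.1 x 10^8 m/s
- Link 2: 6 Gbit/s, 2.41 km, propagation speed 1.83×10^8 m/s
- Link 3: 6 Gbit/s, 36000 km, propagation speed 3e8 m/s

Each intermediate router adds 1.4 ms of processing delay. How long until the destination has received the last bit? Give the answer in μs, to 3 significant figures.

136000 μs

L = 24000 bits.
Transmission delay per hop = L/R = 24000/6000000000 = 4 μs; 3 hops → 12 μs.
Propagation delays (d/s per hop): 13095.2, 13.1694, 120000 μs; sum = 133108 μs.
Processing at 2 router(s): 2 × 1.4 ms = 2800 μs.
End-to-end = 136000 μs.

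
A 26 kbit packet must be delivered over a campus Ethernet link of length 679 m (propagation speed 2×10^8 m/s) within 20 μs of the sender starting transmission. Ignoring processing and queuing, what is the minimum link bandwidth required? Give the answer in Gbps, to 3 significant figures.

Propagation delay = 679 / 200000000 = 3.395 μs.
Transmission budget = 20 − 3.395 = 16.605 μs.
R ≥ L / t_tx = 26000 bits / 1.6605e-05 s = 1.57 Gbps.

1.57 Gbps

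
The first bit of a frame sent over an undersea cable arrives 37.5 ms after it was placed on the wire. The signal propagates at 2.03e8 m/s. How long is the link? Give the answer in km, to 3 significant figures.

7610 km

d = s × t_prop = 2.03e+08 × 0.0375 = 7610 km.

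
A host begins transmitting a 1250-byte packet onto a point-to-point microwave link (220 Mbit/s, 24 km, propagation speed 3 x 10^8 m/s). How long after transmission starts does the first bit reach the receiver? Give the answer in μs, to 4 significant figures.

80.00 μs

First bit experiences only propagation delay: d/s = 24000/300000000 = 80.00 μs.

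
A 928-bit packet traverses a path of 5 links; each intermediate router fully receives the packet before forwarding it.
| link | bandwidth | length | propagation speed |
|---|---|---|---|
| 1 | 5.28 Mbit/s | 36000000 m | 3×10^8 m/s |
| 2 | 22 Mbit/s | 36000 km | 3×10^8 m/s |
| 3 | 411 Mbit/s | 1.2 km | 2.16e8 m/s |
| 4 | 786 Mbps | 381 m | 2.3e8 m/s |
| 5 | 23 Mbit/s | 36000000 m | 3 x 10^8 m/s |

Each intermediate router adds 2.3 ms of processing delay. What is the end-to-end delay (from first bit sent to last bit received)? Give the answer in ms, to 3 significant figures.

Transmission delays (L/R per hop): 0.175758, 0.0421818, 0.00225791, 0.00118066, 0.0403478 ms; sum = 0.261726 ms.
Propagation delays (d/s per hop): 120, 120, 0.00555556, 0.00165652, 120 ms; sum = 360.007 ms.
Processing at 4 router(s): 4 × 2.3 ms = 9.2 ms.
End-to-end = 369 ms.

369 ms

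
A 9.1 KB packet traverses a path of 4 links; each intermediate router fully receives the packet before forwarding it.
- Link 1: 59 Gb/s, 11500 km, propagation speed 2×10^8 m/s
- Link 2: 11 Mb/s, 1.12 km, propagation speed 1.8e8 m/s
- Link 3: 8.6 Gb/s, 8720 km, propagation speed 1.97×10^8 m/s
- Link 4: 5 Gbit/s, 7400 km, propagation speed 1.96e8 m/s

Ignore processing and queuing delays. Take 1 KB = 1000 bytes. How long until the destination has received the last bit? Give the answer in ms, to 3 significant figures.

146 ms

L = 72800 bits.
Transmission delays (L/R per hop): 0.0012339, 6.61818, 0.00846512, 0.01456 ms; sum = 6.64244 ms.
Propagation delays (d/s per hop): 57.5, 0.00622222, 44.264, 37.7551 ms; sum = 139.525 ms.
End-to-end = 146 ms.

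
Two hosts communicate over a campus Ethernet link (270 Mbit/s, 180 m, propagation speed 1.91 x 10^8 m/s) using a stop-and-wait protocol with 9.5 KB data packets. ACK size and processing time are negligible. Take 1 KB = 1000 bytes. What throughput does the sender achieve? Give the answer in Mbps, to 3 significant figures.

t_tx = L/R = 76000/270000000 = 0.000281481 s.
t_prop = 180/191000000 = 9.42408e-07 s; RTT = 1.88482e-06 s.
Cycle = t_tx + RTT = 0.000283366 s.
Throughput = L / cycle = 76000 / 0.000283366 = 268 Mbps.

268 Mbps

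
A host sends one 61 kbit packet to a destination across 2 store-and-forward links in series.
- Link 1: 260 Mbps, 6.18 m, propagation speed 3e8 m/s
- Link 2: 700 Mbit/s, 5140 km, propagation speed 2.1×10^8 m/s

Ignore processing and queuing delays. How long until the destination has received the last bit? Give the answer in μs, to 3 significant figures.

24800 μs

L = 61000 bits.
Transmission delays (L/R per hop): 234.615, 87.1429 μs; sum = 321.758 μs.
Propagation delays (d/s per hop): 0.0206, 24476.2 μs; sum = 24476.2 μs.
End-to-end = 24800 μs.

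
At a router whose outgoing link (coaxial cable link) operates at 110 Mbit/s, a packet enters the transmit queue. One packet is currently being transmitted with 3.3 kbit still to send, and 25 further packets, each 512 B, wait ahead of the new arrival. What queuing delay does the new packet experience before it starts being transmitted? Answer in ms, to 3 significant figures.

0.961 ms

Each queued packet: L/R = 4096/110000000 = 0.0372364 ms.
25 queued → 0.930909 ms.
Plus remaining 3300 bits of current packet: 0.03 ms.
Queuing delay = 0.961 ms.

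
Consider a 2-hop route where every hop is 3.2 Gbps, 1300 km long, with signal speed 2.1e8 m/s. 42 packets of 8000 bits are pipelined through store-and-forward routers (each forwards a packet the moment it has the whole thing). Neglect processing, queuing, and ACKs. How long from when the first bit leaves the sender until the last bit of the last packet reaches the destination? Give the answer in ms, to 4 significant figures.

12.49 ms

Per-hop transmission t_tx = L/R = 8000/3200000000 = 0.0025 ms.
Per-hop propagation t_prop = 1300000/210000000 = 6.19048 ms.
Pipeline fill: first packet needs 2·t_tx to clear all hops; remaining 41 packets each add one t_tx.
Total = (2+42-1)·t_tx + 2·t_prop = 43·0.0025 + 2·6.19048 = 12.49 ms.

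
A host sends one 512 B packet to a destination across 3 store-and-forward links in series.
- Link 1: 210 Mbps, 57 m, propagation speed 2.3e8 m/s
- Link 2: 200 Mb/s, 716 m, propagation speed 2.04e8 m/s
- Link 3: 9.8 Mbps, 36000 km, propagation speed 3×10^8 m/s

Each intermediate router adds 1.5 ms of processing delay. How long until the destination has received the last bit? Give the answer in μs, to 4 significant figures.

123500 μs

L = 512 × 8 = 4096 bits.
Transmission delays (L/R per hop): 19.5048, 20.48, 417.959 μs; sum = 457.944 μs.
Propagation delays (d/s per hop): 0.247826, 3.5098, 120000 μs; sum = 120004 μs.
Processing at 2 router(s): 2 × 1.5 ms = 3000 μs.
End-to-end = 123500 μs.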